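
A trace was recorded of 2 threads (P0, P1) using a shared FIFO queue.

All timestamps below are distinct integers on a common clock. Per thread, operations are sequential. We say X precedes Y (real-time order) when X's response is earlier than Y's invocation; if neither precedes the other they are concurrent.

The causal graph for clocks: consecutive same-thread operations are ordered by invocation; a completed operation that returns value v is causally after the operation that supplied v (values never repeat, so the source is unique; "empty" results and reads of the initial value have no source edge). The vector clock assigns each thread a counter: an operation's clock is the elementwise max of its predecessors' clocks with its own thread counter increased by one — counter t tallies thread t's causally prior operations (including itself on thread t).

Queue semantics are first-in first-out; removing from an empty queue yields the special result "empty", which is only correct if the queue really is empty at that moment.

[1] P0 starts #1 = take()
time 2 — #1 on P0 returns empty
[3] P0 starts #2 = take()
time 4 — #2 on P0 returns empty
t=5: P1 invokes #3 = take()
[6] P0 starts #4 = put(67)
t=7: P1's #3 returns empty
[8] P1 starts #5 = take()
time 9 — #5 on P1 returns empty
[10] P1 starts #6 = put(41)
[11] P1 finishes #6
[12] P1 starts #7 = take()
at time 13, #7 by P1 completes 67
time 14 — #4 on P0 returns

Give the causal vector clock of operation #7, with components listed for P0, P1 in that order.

no predecessors for #3 (invoked 5): P1 increments from zero → (0, 1)
no predecessors for #1 (invoked 1): P0 increments from zero → (1, 0)
from VC(#3)=(0, 1), #5 (invoked 8) maxes components and bumps P1 → (0, 2)
from VC(#1)=(1, 0), #2 (invoked 3) maxes components and bumps P0 → (2, 0)
from VC(#5)=(0, 2), #6 (invoked 10) maxes components and bumps P1 → (0, 3)
from VC(#2)=(2, 0), #4 (invoked 6) maxes components and bumps P0 → (3, 0)
from VC(#4)=(3, 0), VC(#6)=(0, 3), #7 (invoked 12) maxes components and bumps P1 → (3, 4)
target: VC(#7) = (3, 4)

(3, 4)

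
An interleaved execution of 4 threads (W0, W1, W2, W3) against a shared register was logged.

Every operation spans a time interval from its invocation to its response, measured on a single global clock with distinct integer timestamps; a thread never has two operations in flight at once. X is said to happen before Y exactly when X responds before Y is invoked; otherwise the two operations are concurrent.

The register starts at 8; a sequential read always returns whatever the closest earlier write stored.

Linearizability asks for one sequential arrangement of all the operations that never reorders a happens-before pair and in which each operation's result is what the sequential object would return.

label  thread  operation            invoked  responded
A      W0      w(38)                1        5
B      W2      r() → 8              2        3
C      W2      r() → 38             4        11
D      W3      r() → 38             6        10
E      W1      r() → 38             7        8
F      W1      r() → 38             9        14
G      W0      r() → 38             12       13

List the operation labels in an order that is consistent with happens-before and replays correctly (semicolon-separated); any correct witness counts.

after step 1 (B r() → 8): value 8
after step 2 (A w(38)): value 38
after step 3 (C r() → 38): value 38
after step 4 (D r() → 38): value 38
after step 5 (E r() → 38): value 38
after step 6 (F r() → 38): value 38
after step 7 (G r() → 38): value 38

B; A; C; D; E; F; G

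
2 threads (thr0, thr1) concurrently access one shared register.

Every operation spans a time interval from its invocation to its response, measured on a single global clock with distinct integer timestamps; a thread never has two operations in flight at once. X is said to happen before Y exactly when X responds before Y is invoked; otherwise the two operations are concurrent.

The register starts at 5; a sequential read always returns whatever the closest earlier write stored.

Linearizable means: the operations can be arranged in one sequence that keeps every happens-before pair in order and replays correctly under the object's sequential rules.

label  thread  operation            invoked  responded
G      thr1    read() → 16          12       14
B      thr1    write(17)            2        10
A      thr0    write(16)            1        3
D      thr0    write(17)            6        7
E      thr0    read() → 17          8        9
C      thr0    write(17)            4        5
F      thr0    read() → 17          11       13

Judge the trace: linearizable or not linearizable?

events 1..13 are fine; event 14 — the response of G at time 14 — makes the prefix non-linearizable
7 completed operations, 10 real-time-consistent orders — every register replay fails
e.g. A, B, C, D, E, F, G: illegal at step 7, since G read() → 16 cannot apply there
e.g. A, B, C, D, E, G, F: illegal at step 6, since G read() → 16 cannot apply there

not linearizable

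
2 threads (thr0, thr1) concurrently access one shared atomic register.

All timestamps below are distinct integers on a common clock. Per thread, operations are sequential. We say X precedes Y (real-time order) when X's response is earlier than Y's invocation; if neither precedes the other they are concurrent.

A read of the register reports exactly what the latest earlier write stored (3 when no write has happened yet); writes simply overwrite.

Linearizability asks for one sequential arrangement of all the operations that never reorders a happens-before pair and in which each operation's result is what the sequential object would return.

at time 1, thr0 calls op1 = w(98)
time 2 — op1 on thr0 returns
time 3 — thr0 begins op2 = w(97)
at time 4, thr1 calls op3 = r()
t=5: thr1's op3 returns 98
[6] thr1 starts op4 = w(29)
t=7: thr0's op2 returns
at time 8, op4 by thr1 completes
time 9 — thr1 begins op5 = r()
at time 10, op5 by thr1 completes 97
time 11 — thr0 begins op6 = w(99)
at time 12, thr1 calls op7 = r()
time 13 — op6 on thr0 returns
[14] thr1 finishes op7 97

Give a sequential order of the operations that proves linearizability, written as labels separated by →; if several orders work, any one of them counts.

1. op1 w(98), leaving value 98
2. op3 r() → 98, leaving value 98
3. op4 w(29), leaving value 29
4. op2 w(97), leaving value 97
5. op5 r() → 97, leaving value 97
6. op7 r() → 97, leaving value 97
7. op6 w(99), leaving value 99

op1 → op3 → op4 → op2 → op5 → op7 → op6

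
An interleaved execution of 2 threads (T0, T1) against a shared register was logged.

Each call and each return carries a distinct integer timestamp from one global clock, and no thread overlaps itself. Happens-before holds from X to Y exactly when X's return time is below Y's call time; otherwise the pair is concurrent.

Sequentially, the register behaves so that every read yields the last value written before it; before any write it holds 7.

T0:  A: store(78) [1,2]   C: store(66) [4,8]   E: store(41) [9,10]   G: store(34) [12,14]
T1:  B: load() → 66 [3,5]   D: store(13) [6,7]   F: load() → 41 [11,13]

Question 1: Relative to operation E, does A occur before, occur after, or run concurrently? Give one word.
A spans [1,2], E spans [9,10]
resp(A)=2 < inv(E)=9

before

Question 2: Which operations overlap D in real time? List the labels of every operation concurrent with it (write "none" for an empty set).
concurrent with D ([6,7]): every op whose interval crosses 6..7
A [1,2]: before
B [3,5]: before
C [4,8]: concurrent
E [9,10]: after
F [11,13]: after
G [12,14]: after

C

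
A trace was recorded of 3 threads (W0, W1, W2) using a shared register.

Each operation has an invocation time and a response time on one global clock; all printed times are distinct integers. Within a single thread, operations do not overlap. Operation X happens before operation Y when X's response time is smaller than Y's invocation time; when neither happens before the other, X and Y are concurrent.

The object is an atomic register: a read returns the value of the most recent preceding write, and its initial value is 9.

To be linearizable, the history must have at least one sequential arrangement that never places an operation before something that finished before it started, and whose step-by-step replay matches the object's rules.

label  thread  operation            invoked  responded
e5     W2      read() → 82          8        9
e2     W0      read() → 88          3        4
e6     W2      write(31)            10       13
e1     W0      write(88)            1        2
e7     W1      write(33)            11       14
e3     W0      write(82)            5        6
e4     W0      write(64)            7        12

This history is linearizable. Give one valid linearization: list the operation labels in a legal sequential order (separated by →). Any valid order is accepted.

e1 → e2 → e3 → e5 → e4 → e6 → e7

step 1: e1 write(88) — value 88
step 2: e2 read() → 88 — value 88
step 3: e3 write(82) — value 82
step 4: e5 read() → 82 — value 82
step 5: e4 write(64) — value 64
step 6: e6 write(31) — value 31
step 7: e7 write(33) — value 33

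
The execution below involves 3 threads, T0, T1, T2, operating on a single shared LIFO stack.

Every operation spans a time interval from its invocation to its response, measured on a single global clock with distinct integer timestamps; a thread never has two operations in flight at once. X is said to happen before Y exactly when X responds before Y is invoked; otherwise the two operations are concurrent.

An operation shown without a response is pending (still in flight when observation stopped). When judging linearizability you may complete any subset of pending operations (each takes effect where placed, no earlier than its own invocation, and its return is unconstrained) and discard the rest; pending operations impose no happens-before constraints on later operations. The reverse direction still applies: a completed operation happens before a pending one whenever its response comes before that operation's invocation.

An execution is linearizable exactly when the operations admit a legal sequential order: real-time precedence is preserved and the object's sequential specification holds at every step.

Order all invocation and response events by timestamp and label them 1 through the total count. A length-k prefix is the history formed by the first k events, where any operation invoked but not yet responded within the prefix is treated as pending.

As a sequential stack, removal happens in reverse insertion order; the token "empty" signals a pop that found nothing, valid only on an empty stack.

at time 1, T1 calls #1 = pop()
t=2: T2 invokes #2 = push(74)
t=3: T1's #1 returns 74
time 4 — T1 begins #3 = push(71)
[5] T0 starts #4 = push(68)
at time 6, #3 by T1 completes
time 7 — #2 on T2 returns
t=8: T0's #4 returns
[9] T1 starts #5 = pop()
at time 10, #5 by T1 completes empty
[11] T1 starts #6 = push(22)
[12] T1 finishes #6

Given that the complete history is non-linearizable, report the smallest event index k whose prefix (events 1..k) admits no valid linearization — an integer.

events 1..9 are linearizable; a witness order is #2, #1, #3, #4:
after step 1 (#2 push(74)): stack <74>
after step 2 (#1 pop() → 74): stack <>
after step 3 (#3 push(71)): stack <71>
after step 4 (#4 push(68)): stack <71,68>
event 10 — #5's response, time 10 — after it, nothing linearizes
for example #1, #2, #3, #4, #5 fails at step 1: #1 pop() → 74 is not legal there
for example #1, #2, #4, #3, #5 fails at step 1: #1 pop() → 74 is not legal there

10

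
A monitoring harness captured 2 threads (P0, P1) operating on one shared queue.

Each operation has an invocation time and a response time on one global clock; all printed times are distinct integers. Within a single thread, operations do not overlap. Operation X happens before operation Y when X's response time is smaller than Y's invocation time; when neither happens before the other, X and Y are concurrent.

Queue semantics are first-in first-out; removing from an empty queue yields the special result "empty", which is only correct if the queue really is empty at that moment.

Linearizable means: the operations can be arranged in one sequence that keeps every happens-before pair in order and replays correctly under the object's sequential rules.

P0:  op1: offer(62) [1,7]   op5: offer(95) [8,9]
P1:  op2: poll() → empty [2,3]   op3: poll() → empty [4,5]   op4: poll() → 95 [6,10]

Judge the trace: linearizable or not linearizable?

already the first 10 events (up to op4's response at time 10) admit no linearization; the first 9 still do
7 orders of the 5 completed queue ops respect real time; none is legal
sample order op1, op2, op3, op4, op5 stalls at step 2 — op2 poll() → empty has no legal effect
sample order op1, op2, op3, op5, op4 stalls at step 2 — op2 poll() → empty has no legal effect

not linearizable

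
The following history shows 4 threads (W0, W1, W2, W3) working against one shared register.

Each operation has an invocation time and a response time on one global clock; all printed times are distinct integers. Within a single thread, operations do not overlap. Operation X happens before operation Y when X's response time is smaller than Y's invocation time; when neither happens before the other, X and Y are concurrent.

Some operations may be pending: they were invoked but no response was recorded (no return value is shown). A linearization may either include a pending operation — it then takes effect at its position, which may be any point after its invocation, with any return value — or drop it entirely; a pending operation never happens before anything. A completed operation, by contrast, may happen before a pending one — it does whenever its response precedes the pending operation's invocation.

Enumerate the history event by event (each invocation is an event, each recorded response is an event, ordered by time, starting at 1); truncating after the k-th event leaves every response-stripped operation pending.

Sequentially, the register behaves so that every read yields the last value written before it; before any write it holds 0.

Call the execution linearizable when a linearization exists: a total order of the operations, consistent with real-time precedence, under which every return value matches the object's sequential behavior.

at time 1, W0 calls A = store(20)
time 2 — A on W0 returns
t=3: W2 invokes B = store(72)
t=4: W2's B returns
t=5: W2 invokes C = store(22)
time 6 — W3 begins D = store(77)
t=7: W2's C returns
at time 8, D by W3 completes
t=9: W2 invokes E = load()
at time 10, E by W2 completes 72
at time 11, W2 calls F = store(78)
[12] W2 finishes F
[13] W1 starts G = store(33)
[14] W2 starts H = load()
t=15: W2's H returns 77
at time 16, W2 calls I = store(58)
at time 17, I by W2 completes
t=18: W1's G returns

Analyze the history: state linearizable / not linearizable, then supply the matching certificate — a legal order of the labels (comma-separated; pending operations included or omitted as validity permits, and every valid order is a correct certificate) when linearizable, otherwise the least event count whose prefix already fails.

already the first 10 events (up to E's response at time 10) admit no linearization; the first 9 still do
checked exhaustively: 2 real-time-consistent orders of 5 completed operations, zero legal register replays
one such order, A, B, C, D, E, breaks at step 5 where E load() → 72 is illegal
one such order, A, B, D, C, E, breaks at step 5 where E load() → 72 is illegal

not linearizable — minimal violating prefix: 10 events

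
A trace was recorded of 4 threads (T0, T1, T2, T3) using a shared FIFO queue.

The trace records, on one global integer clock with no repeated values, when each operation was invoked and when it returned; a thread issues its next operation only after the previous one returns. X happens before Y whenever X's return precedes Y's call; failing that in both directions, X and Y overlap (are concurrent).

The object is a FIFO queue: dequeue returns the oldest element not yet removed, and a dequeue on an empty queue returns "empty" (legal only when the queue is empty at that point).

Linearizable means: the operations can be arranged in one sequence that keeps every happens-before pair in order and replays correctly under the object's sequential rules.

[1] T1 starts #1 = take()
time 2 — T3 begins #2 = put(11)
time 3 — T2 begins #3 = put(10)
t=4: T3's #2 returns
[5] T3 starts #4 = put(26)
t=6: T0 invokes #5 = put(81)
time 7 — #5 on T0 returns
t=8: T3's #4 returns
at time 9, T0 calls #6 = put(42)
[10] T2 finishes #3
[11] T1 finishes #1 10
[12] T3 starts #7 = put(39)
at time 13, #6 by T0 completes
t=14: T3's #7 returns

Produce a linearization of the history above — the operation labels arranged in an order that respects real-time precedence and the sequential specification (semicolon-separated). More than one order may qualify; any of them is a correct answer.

after step 1 (#3 put(10)): queue <10>
after step 2 (#1 take() → 10): queue <>
after step 3 (#2 put(11)): queue <11>
after step 4 (#4 put(26)): queue <11,26>
after step 5 (#5 put(81)): queue <11,26,81>
after step 6 (#6 put(42)): queue <11,26,81,42>
after step 7 (#7 put(39)): queue <11,26,81,42,39>

#3; #1; #2; #4; #5; #6; #7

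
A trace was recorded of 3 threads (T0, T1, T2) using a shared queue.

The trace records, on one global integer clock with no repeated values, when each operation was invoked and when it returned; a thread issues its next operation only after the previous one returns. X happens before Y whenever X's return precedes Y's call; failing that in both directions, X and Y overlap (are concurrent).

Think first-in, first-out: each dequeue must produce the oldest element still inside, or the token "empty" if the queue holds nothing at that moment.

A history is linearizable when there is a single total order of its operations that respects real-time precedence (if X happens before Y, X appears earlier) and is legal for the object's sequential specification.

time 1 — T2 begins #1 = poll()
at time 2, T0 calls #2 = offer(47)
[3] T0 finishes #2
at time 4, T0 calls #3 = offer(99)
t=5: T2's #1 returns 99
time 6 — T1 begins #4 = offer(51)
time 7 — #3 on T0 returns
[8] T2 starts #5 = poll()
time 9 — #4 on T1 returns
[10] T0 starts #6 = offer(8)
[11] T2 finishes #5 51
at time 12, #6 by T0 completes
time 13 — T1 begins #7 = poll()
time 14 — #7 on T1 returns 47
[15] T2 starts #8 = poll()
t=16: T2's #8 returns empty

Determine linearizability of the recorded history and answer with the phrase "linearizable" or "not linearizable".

not linearizable

the violation lands at event 5, #1's response at time 5: events 1..4 linearize, events 1..5 do not
no legal order exists: 2 real-time-consistent candidates over 2 completed queue operations, all rejected
include/drop combinations of the 1 pending operation (#3) were all tried; none helps
for example #1, #2 (pending dropped) fails at step 1: #1 poll() → 99 is not legal there
for example #2, #1 (pending dropped) fails at step 2: #1 poll() → 99 is not legal there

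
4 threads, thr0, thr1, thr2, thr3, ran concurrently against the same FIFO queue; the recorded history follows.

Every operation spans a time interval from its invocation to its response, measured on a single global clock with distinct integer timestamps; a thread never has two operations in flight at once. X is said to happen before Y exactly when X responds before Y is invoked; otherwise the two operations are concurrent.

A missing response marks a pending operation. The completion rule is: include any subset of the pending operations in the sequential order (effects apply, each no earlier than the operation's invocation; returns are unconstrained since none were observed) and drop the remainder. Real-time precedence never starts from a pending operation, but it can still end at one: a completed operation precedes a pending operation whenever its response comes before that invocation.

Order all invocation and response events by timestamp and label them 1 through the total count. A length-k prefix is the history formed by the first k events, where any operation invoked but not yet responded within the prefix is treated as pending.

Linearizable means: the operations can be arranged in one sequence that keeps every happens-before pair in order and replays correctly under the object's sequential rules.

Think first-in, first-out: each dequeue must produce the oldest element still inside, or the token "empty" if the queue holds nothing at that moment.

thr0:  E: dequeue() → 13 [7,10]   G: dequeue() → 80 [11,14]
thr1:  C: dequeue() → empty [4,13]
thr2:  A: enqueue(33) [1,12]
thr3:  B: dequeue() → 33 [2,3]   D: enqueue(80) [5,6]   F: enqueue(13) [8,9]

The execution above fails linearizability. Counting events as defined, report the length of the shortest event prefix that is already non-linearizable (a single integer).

13

events 1..12 are linearizable, e.g. via A, B, D, C, F, E:
1. A enqueue(33), leaving queue <33>
2. B dequeue() → 33, leaving queue <>
3. D enqueue(80), leaving queue <80>
4. C dequeue() (pending, included), leaving queue <>
5. F enqueue(13), leaving queue <13>
6. E dequeue() → 13, leaving queue <>
once event 13 joins (C's response, time 13), exhaustive search finds no witness
including or dropping the 1 pending operation (G) in any combination fails
sample order A, B, C, D, E, F (pending dropped) stalls at step 5 — E dequeue() → 13 has no legal effect
sample order A, B, C, D, F, E (pending dropped) stalls at step 6 — E dequeue() → 13 has no legal effect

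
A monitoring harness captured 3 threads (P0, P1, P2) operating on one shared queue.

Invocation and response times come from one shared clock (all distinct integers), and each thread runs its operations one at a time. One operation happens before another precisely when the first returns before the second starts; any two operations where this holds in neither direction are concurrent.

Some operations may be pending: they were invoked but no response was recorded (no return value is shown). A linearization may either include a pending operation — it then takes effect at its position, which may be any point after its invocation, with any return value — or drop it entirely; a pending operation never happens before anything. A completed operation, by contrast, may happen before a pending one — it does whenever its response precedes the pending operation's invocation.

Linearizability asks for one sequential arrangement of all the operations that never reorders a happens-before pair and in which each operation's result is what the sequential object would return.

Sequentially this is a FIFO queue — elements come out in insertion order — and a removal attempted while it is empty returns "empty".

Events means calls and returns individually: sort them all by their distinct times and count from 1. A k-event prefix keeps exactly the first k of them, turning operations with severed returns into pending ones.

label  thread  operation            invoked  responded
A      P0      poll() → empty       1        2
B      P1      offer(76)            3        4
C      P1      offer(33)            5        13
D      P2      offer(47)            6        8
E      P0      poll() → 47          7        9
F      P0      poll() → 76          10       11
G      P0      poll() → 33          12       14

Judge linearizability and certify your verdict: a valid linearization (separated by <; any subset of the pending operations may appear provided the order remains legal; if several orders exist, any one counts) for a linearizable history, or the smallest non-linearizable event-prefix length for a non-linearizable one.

not linearizable — minimal violating prefix: 9 events

events 1..8 are fine; event 9 — the response of E at time 9 — makes the prefix non-linearizable
4 completed operations, 2 real-time-consistent orders — every queue replay fails
include/drop combinations of the 1 pending operation (C) were all tried; none helps
one such order, A, B, D, E (pending dropped), breaks at step 4 where E poll() → 47 is illegal
one such order, A, B, E, D (pending dropped), breaks at step 3 where E poll() → 47 is illegal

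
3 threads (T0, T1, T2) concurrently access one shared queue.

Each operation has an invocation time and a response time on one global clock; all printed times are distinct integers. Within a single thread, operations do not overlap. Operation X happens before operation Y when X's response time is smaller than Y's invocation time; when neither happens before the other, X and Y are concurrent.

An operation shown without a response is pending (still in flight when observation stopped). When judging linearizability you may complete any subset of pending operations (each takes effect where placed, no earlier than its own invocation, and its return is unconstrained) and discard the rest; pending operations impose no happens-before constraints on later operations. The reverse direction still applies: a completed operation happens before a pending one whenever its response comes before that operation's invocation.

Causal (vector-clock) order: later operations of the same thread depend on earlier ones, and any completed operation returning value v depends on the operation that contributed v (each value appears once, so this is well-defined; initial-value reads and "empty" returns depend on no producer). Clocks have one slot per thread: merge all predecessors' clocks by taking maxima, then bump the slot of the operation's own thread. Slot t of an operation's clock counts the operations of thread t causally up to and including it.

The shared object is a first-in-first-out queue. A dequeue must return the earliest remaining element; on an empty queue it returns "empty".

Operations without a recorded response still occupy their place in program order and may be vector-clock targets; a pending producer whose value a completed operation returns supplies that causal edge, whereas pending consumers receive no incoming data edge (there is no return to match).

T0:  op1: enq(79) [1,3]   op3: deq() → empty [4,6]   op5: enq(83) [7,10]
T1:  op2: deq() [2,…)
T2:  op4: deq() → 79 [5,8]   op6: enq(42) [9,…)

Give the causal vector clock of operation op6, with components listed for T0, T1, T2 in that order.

op2, invoked 2, has no incoming edges; only T1's bump applies → (0, 1, 0)
op1, invoked 1, has no incoming edges; only T0's bump applies → (1, 0, 0)
from VC(op1)=(1, 0, 0), op4 (invoked 5) maxes components and bumps T2 → (1, 0, 1)
from VC(op1)=(1, 0, 0), op3 (invoked 4) maxes components and bumps T0 → (2, 0, 0)
from VC(op4)=(1, 0, 1), op6 (invoked 9) maxes components and bumps T2 → (1, 0, 2)
from VC(op3)=(2, 0, 0), op5 (invoked 7) maxes components and bumps T0 → (3, 0, 0)
target: VC(op6) = (1, 0, 2)

(1, 0, 2)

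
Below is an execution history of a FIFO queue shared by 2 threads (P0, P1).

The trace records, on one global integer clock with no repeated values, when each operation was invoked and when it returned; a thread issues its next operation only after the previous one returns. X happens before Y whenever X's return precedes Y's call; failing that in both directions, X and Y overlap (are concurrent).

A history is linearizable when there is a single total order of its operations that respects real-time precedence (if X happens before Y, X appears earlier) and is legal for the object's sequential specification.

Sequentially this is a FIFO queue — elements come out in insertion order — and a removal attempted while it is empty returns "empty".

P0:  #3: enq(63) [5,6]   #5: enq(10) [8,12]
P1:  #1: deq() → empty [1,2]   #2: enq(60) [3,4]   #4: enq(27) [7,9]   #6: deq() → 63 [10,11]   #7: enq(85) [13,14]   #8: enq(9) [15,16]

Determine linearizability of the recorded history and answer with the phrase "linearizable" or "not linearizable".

prefix check: 1..10 passes, 1..11 fails once #6's time-11 response joins
exactly one order of the 5 completed ops respects real time; the FIFO queue replay fails
every completion of the 1 pending operation (#5) was checked; none linearizes
one such order, #1, #2, #3, #4, #6 (pending dropped), breaks at step 5 where #6 deq() → 63 is illegal

not linearizable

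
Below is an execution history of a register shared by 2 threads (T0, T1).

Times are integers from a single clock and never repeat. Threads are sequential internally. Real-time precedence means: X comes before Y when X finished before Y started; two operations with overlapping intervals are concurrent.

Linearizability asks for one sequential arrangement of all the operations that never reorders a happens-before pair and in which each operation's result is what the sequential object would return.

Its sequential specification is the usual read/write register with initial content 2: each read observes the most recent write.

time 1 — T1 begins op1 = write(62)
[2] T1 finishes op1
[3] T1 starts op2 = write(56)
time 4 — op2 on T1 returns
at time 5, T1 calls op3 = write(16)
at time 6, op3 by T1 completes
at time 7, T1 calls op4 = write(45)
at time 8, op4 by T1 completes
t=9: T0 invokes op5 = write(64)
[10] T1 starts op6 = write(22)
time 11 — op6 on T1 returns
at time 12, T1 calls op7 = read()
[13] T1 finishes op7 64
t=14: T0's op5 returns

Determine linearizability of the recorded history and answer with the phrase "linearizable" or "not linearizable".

linearizable

a witness: op1, op2, op3, op4, op6, op5, op7
1. op1 write(62), leaving value 62
2. op2 write(56), leaving value 56
3. op3 write(16), leaving value 16
4. op4 write(45), leaving value 45
5. op6 write(22), leaving value 22
6. op5 write(64), leaving value 64
7. op7 read() → 64, leaving value 64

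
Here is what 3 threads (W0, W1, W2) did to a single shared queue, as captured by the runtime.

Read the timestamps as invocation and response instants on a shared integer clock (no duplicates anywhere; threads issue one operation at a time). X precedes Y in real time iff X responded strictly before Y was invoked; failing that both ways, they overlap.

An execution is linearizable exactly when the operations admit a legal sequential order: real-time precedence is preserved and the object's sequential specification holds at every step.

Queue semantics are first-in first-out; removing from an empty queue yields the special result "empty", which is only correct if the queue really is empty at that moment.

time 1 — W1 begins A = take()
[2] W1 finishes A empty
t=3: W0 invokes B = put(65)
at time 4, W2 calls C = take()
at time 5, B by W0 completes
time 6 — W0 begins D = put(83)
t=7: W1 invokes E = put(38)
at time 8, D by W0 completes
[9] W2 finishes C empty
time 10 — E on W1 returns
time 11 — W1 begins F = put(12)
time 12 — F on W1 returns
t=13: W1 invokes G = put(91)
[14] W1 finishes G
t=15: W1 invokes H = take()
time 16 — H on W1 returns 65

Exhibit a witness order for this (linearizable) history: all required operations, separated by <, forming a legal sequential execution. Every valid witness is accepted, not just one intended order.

A < C < B < D < E < F < G < H

step 1: A take() → empty — queue <>
step 2: C take() → empty — queue <>
step 3: B put(65) — queue <65>
step 4: D put(83) — queue <65,83>
step 5: E put(38) — queue <65,83,38>
step 6: F put(12) — queue <65,83,38,12>
step 7: G put(91) — queue <65,83,38,12,91>
step 8: H take() → 65 — queue <83,38,12,91>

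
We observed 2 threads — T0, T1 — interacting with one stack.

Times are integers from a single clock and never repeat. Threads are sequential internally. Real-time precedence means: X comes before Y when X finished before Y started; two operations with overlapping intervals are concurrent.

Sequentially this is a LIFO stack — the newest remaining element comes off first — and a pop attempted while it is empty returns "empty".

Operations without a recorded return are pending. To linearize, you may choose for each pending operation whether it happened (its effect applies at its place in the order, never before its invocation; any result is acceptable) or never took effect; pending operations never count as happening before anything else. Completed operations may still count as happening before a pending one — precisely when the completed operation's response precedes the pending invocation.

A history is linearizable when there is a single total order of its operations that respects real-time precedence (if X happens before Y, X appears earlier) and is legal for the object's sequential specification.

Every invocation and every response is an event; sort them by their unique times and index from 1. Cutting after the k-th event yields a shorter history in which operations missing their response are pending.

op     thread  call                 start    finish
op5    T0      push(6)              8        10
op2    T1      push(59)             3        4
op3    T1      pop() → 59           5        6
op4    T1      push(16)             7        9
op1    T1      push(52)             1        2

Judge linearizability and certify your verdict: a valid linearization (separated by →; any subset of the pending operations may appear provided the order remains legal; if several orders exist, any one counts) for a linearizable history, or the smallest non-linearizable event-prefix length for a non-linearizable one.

linearizable — witness: op1 → op2 → op3 → op4 → op5

1. op1 push(52), leaving stack <52>
2. op2 push(59), leaving stack <52,59>
3. op3 pop() → 59, leaving stack <52>
4. op4 push(16), leaving stack <52,16>
5. op5 push(6), leaving stack <52,16,6>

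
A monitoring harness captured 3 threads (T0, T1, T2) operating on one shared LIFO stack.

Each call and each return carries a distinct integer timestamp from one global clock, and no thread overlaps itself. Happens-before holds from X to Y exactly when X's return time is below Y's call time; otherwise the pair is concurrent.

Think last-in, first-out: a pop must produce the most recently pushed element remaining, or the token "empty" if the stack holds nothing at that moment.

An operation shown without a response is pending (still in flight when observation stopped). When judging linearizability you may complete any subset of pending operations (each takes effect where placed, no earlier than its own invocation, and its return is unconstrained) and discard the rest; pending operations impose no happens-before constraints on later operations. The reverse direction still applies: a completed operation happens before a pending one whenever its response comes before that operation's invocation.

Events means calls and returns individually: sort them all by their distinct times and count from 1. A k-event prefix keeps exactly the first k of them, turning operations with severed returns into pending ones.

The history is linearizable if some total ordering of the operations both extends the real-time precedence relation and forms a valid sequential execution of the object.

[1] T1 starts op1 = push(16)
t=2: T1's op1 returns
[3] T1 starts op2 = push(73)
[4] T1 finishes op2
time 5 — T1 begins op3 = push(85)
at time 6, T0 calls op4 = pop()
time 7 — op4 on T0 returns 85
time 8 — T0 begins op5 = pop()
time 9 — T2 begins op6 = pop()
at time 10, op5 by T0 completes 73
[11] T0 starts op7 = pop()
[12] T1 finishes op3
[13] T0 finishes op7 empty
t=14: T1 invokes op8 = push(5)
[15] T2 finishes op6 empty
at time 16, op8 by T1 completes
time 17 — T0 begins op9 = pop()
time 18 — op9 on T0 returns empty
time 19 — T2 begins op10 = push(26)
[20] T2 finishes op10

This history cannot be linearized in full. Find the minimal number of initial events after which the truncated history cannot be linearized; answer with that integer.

15

events 1..14 are still linearizable — one witness is op1, op2, op3, op4, op5, op6, op7:
after step 1 (op1 push(16)): stack <16>
after step 2 (op2 push(73)): stack <16,73>
after step 3 (op3 push(85)): stack <16,73,85>
after step 4 (op4 pop() → 85): stack <16,73>
after step 5 (op5 pop() → 73): stack <16>
after step 6 (op6 pop() (pending, included)): stack <>
after step 7 (op7 pop() → empty): stack <>
once event 15 joins (op6's response, time 15), exhaustive search finds no witness
include/drop combinations of the 1 pending operation (op8) were all tried; none helps
one such order, op1, op2, op3, op4, op5, op6, op7 (pending dropped), breaks at step 6 where op6 pop() → empty is illegal
one such order, op1, op2, op3, op4, op5, op7, op6 (pending dropped), breaks at step 6 where op7 pop() → empty is illegal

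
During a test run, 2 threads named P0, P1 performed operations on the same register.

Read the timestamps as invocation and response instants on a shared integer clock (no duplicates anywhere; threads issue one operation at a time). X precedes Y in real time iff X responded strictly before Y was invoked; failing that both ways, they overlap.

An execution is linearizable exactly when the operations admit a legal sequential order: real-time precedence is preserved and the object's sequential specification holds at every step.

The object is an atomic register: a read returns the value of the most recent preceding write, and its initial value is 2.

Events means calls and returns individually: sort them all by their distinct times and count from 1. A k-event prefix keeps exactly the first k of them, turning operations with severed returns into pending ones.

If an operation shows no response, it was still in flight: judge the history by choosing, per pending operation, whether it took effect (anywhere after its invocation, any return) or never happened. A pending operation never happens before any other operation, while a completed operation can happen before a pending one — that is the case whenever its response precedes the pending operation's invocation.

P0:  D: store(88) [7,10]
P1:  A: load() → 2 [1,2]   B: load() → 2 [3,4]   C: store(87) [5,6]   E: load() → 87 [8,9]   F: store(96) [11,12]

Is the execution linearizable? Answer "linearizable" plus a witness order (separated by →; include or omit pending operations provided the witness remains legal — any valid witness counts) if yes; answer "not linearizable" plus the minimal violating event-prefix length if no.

linearizable — witness: A → B → C → E → D → F

1. A load() → 2, leaving value 2
2. B load() → 2, leaving value 2
3. C store(87), leaving value 87
4. E load() → 87, leaving value 87
5. D store(88), leaving value 88
6. F store(96), leaving value 96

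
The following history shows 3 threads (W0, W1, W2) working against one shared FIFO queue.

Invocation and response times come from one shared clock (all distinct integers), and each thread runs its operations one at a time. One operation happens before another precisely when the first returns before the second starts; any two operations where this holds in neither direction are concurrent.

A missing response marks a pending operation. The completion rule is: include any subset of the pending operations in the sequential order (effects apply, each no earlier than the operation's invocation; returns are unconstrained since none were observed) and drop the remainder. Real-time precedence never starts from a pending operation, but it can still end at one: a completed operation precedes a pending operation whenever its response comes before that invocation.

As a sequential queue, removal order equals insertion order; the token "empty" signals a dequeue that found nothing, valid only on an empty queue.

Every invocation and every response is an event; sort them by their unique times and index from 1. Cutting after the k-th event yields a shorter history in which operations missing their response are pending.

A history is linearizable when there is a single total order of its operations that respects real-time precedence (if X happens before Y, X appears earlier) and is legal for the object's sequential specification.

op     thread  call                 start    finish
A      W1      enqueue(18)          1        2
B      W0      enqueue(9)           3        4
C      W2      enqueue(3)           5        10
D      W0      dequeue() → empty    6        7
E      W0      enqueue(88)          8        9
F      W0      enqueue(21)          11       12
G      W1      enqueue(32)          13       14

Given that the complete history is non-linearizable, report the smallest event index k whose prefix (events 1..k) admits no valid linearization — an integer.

one valid order for events 1..6 is A, B:
step 1: A enqueue(18) — queue <18>
step 2: B enqueue(9) — queue <18,9>
at event 7 (D's time-7 response) nothing linearizes any more
every completion of the 1 pending operation (C) was checked; none linearizes
e.g. A, B, D (pending dropped): illegal at step 3, since D dequeue() → empty cannot apply there

7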